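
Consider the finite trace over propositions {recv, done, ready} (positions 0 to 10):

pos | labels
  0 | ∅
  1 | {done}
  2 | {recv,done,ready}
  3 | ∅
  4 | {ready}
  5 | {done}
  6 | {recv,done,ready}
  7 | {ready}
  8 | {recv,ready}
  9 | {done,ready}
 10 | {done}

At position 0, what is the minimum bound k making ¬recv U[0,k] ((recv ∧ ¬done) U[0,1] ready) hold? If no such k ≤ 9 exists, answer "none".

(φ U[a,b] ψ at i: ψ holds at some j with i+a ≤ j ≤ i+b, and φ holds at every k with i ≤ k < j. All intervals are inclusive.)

2

Need earliest j ≥ 0 with ((recv ∧ ¬done) U[0,1] ready), and ¬recv at every k in [0,j-1].
  j=0: rhs fails.
  j=1: rhs fails.
  j=2: rhs holds; lhs holds on [0,1]. k = 2.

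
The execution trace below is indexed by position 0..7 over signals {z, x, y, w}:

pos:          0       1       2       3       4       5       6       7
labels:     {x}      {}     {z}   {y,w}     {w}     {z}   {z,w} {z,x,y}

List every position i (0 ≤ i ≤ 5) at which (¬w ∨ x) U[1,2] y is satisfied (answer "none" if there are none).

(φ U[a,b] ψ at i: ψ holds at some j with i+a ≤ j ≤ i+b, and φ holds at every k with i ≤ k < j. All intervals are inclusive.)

Evaluate at each i in [0,5]:
  i=0: ✗ (no rhs in [1,2])
  i=1: ✓ (rhs at j=3; lhs holds on [1,2])
  i=2: ✓ (rhs at j=3; lhs holds on [2,2])
  i=3: ✗ (no rhs in [4,5])
  i=4: ✗ (no rhs in [5,6])
  i=5: ✗ (lhs fails at k=6 before rhs at j=7)

1, 2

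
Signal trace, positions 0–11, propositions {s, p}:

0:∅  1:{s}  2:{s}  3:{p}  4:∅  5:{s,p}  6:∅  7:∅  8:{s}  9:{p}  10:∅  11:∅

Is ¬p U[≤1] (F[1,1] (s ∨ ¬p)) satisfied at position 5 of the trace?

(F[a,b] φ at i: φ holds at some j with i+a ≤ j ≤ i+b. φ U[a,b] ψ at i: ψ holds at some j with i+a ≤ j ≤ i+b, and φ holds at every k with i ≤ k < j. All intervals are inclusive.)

Need some j in [5,6] with F[1,1] (s ∨ ¬p), and ¬p at every k in [5,j-1].
  j=5: F[1,1] (s ∨ ¬p) holds; no prefix to check → satisfied.

Holds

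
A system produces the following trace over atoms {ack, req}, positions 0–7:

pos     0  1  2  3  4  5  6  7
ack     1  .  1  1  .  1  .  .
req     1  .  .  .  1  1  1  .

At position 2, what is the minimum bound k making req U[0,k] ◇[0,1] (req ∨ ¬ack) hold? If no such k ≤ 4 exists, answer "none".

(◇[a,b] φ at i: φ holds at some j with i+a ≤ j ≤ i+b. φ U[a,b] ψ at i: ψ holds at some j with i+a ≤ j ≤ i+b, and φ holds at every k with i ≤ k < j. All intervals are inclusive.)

Need earliest j ≥ 2 with ◇[0,1] (req ∨ ¬ack), and req at every k in [2,j-1].
  j=2: rhs fails.
  j=3: rhs holds but lhs fails at k=2.
  j=4: rhs holds but lhs fails at k=2.
  j=5: rhs holds but lhs fails at k=2.
  j=6: rhs holds but lhs fails at k=2.
No witness within the range → none.

none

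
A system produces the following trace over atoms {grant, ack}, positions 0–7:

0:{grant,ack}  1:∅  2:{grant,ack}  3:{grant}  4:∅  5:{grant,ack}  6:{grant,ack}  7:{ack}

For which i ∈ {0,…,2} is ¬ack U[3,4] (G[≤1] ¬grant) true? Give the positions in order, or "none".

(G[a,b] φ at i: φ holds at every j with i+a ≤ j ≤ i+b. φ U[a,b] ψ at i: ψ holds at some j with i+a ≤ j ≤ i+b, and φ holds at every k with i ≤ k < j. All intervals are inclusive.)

Evaluate at each i in [0,2]:
  i=0: ✗ (no rhs in [3,4])
  i=1: ✗ (no rhs in [4,5])
  i=2: ✗ (no rhs in [5,6])

none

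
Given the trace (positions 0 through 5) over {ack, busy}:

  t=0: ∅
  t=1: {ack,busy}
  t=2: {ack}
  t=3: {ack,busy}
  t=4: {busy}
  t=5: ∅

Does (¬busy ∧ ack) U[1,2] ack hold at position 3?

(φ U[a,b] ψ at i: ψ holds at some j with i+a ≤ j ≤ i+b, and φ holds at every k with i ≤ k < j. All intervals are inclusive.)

Does not hold

Need some j in [4,5] with ack, and (¬busy ∧ ack) at every k in [3,j-1].
  j=4: ack false.
  j=5: ack false.
No j in the window works → until fails.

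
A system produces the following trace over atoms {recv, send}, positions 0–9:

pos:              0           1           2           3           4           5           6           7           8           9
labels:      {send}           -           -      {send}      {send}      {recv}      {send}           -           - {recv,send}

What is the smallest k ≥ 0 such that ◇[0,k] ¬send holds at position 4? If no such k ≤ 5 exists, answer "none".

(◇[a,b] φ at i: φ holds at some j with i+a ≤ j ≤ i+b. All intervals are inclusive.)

Scan j = 4,5,… for ¬send:
  j=4: fails
  j=5: holds
First hit at j=5, so smallest k = 5-4 = 1.

1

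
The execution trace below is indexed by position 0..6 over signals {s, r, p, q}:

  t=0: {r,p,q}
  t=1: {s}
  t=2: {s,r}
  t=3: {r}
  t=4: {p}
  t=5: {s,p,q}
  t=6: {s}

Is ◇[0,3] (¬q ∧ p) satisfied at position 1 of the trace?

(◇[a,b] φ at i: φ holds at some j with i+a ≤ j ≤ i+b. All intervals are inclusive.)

Holds

Check (¬q ∧ p) at each j in [1,4]:
  j=1: false
  j=2: false
  j=3: false
  j=4: true
Found at j=4 → formula holds.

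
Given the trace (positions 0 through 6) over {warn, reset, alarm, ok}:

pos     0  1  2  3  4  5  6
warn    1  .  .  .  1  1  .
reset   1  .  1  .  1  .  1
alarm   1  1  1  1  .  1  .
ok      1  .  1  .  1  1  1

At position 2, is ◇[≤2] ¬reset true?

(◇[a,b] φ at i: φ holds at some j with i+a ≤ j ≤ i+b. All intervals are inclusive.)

Check ¬reset at each j in [2,4]:
  j=2: false
  j=3: true
  j=4: false
Found at j=3 → formula holds.

True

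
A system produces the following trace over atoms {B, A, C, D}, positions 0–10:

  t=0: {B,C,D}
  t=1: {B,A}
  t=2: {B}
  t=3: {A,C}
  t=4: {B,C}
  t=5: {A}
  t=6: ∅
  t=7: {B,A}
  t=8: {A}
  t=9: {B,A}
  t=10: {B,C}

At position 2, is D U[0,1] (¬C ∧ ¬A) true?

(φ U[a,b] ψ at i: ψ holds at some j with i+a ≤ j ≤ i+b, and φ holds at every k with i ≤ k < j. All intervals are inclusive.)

Need some j in [2,3] with (¬C ∧ ¬A), and D at every k in [2,j-1].
  j=2: (¬C ∧ ¬A) holds; no prefix to check → satisfied.

Holds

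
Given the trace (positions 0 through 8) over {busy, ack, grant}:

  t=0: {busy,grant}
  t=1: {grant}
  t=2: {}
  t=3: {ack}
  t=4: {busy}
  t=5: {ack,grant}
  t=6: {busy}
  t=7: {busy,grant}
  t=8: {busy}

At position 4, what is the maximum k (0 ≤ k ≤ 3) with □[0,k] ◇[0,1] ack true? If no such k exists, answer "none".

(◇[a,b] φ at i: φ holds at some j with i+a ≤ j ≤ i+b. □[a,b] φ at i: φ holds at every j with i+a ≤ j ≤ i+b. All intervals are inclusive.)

◇[0,1] ack must hold from j=4 onward; find where it first fails.
  j=4: holds
  j=5: holds
  j=6: fails
Holds on [4,5], so largest k = 1.

1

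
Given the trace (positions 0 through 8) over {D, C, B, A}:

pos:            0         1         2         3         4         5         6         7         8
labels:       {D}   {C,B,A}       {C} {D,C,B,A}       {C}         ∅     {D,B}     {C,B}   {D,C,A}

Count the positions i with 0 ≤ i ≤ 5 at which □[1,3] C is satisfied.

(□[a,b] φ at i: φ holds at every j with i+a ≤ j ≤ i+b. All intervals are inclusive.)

2

Evaluate at each i in [0,5]:
  i=0: ✓ (all of [1,3])
  i=1: ✓ (all of [2,4])
  i=2: ✗ (fails at j=5)
  i=3: ✗ (fails at j=5)
  i=4: ✗ (fails at j=5)
  i=5: ✗ (fails at j=6)
Positions where it holds: {0, 1} → 2.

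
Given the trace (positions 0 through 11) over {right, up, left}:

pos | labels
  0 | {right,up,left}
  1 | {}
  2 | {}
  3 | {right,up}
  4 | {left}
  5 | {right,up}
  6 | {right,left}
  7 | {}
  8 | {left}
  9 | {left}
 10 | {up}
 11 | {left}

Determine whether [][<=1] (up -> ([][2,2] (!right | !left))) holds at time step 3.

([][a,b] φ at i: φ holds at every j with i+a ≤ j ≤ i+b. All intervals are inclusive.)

Holds

Check (up -> ([][2,2] (!right | !left))) at every j in [3,4]:
  j=3: antecedent true; consequent holds on [5,5] → ✓
  j=4: antecedent false → ✓
All positions satisfy it → formula holds.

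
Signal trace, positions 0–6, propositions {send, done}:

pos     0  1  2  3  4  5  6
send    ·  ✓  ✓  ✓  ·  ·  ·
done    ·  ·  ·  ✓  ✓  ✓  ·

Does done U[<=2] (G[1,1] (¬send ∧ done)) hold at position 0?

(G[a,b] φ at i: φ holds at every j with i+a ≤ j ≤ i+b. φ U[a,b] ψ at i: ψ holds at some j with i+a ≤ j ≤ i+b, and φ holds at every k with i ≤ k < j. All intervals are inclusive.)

Need some j in [0,2] with G[1,1] (¬send ∧ done), and done at every k in [0,j-1].
  j=0: G[1,1] (¬send ∧ done) — fails at 1.
  j=1: G[1,1] (¬send ∧ done) — fails at 2.
  j=2: G[1,1] (¬send ∧ done) — fails at 3.
No j in the window works → until fails.

No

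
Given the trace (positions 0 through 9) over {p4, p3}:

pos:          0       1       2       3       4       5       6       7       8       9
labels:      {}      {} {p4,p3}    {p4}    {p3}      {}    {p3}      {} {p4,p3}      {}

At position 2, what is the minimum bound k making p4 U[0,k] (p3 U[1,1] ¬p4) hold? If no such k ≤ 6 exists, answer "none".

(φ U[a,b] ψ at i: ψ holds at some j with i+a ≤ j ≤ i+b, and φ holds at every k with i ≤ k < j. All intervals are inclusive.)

2

Need earliest j ≥ 2 with (p3 U[1,1] ¬p4), and p4 at every k in [2,j-1].
  j=2: rhs fails.
  j=3: rhs fails.
  j=4: rhs holds; lhs holds on [2,3]. k = 2.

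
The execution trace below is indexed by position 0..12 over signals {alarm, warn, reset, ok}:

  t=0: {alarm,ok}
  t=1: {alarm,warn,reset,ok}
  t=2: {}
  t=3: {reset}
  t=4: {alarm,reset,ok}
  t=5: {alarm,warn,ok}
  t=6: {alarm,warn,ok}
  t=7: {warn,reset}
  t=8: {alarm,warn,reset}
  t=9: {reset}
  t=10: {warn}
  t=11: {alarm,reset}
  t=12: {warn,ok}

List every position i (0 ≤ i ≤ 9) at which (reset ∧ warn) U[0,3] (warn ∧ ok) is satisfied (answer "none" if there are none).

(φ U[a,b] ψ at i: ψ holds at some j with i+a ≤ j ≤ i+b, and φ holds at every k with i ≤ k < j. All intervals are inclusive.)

1, 5, 6

Evaluate at each i in [0,9]:
  i=0: ✗ (lhs fails at k=0 before rhs at j=1)
  i=1: ✓ (rhs at j=1)
  i=2: ✗ (lhs fails at k=2 before rhs at j=5)
  i=3: ✗ (lhs fails at k=3 before rhs at j=5)
  i=4: ✗ (lhs fails at k=4 before rhs at j=5)
  i=5: ✓ (rhs at j=5)
  i=6: ✓ (rhs at j=6)
  i=7: ✗ (no rhs in [7,10])
  i=8: ✗ (no rhs in [8,11])
  i=9: ✗ (lhs fails at k=9 before rhs at j=12)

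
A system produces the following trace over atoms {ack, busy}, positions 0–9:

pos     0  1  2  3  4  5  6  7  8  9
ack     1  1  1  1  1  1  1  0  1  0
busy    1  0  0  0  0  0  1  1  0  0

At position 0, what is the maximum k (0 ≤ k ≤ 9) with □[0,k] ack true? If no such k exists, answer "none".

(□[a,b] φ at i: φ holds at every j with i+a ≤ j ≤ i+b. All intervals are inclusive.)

ack must hold from j=0 onward; find where it first fails.
  j=0: holds
  j=1: holds
  j=2: holds
  j=3: holds
  j=4: holds
  j=5: holds
  j=6: holds
  j=7: fails
Holds on [0,6], so largest k = 6.

6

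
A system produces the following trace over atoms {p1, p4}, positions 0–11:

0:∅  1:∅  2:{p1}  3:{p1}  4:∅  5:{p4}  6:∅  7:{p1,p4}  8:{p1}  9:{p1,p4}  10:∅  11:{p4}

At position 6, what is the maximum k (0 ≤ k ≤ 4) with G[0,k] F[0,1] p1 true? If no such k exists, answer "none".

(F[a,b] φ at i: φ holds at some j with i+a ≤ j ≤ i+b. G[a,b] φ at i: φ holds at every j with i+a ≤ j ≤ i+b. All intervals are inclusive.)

3

F[0,1] p1 must hold from j=6 onward; find where it first fails.
  j=6: holds
  j=7: holds
  j=8: holds
  j=9: holds
  j=10: fails
Holds on [6,9], so largest k = 3.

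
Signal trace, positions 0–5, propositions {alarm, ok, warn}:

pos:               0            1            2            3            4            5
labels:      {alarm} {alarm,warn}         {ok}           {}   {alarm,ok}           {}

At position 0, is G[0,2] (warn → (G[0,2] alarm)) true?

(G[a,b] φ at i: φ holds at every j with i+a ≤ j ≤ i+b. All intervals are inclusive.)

Check (warn → (G[0,2] alarm)) at every j in [0,2]:
  j=0: antecedent false → ✓
  j=1: antecedent true; consequent fails at 2 → ✗
  j=2: antecedent false → ✓
Fails at j=1 → formula fails.

Does not hold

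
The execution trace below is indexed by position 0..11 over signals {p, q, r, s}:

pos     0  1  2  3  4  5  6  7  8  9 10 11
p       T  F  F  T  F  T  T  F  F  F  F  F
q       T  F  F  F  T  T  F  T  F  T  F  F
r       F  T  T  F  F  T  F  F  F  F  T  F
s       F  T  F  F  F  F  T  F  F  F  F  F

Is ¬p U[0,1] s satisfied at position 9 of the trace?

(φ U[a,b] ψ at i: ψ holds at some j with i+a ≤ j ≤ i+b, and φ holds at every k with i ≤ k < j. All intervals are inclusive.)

Does not hold

Need some j in [9,10] with s, and ¬p at every k in [9,j-1].
  j=9: s false.
  j=10: s false.
No j in the window works → until fails.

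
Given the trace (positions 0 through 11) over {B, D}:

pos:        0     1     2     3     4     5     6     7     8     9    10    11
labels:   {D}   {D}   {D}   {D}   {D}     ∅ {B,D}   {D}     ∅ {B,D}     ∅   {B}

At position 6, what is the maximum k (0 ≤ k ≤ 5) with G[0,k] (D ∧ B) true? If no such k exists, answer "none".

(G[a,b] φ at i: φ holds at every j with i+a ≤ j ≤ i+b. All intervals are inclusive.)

(D ∧ B) must hold from j=6 onward; find where it first fails.
  j=6: holds
  j=7: fails
Holds on [6,6], so largest k = 0.

0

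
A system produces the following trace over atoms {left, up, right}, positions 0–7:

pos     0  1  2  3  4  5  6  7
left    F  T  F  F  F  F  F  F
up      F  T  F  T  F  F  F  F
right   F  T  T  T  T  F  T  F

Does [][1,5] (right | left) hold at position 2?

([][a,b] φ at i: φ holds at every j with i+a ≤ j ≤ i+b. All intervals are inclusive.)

False

Check (right | left) at every j in [3,7]:
  j=3: true
  j=4: true
  j=5: false
  j=6: true
  j=7: false
Fails at j=5 → formula fails.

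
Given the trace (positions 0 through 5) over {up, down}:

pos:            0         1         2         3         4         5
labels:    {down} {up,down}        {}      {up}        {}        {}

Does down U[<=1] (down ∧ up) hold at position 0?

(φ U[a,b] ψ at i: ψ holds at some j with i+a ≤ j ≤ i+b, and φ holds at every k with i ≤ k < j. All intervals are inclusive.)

Need some j in [0,1] with (down ∧ up), and down at every k in [0,j-1].
  j=0: (down ∧ up) false.
  j=1: (down ∧ up) holds; down holds at every k in [0,0] → satisfied.

Holds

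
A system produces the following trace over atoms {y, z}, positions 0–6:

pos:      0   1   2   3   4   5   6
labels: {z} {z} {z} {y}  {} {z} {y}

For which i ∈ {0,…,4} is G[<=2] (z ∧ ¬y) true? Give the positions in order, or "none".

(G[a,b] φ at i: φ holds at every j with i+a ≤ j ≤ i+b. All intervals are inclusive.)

0

Evaluate at each i in [0,4]:
  i=0: ✓ (all of [0,2])
  i=1: ✗ (fails at j=3)
  i=2: ✗ (fails at j=3)
  i=3: ✗ (fails at j=3)
  i=4: ✗ (fails at j=4)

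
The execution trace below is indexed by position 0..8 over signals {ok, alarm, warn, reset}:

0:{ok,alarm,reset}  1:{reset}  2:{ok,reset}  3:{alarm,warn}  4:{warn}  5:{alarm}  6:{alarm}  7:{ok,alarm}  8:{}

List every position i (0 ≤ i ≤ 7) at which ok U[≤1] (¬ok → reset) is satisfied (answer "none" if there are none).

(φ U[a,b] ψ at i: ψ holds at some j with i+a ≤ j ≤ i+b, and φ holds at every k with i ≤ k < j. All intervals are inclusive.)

0, 1, 2, 7

Evaluate at each i in [0,7]:
  i=0: ✓ (rhs at j=0)
  i=1: ✓ (rhs at j=1)
  i=2: ✓ (rhs at j=2)
  i=3: ✗ (no rhs in [3,4])
  i=4: ✗ (no rhs in [4,5])
  i=5: ✗ (no rhs in [5,6])
  i=6: ✗ (lhs fails at k=6 before rhs at j=7)
  i=7: ✓ (rhs at j=7)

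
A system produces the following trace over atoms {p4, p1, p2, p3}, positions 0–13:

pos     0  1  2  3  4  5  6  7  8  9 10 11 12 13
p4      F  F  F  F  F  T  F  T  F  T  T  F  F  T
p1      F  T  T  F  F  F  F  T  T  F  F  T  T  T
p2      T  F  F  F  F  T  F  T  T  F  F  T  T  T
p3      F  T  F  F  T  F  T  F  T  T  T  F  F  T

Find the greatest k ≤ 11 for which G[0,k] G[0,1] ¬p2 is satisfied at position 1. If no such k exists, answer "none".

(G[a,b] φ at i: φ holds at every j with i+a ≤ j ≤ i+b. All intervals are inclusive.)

2

G[0,1] ¬p2 must hold from j=1 onward; find where it first fails.
  j=1: holds
  j=2: holds
  j=3: holds
  j=4: fails
Holds on [1,3], so largest k = 2.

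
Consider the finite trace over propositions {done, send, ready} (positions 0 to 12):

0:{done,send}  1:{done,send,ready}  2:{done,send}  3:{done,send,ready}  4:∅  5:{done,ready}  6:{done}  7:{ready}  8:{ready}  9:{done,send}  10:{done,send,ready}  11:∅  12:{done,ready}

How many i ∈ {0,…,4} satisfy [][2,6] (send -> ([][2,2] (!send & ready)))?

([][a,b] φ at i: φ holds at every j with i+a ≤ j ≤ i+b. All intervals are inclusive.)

2

Evaluate at each i in [0,4]:
  i=0: ✗ (fails at j=2)
  i=1: ✓ (all of [3,7])
  i=2: ✓ (all of [4,8])
  i=3: ✗ (fails at j=9)
  i=4: ✗ (fails at j=9)
Positions where it holds: {1, 2} → 2.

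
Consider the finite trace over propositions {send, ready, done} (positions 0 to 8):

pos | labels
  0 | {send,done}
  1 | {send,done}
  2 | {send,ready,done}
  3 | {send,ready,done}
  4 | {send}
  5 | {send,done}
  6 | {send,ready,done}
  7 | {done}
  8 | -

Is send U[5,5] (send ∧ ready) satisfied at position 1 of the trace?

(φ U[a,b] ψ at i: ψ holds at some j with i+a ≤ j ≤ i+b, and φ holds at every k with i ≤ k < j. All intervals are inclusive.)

True

Need some j in [6,6] with (send ∧ ready), and send at every k in [1,j-1].
  j=6: (send ∧ ready) holds; send holds at every k in [1,5] → satisfied.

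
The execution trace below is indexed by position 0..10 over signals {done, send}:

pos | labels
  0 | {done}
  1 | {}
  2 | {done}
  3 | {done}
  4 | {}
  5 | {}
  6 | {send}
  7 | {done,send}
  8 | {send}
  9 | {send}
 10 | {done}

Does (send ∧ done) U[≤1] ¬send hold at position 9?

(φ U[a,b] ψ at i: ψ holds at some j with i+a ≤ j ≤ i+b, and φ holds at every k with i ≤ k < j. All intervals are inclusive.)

False

Need some j in [9,10] with ¬send, and (send ∧ done) at every k in [9,j-1].
  j=9: ¬send false.
  j=10: ¬send holds, but (send ∧ done) fails at k=9 → not this j.
No j in the window works → until fails.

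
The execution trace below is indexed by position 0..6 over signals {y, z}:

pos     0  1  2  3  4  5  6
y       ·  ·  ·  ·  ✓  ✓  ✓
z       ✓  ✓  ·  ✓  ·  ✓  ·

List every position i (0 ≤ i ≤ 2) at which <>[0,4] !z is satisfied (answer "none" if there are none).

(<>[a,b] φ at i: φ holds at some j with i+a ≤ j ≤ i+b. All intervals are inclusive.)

0, 1, 2

Evaluate at each i in [0,2]:
  i=0: ✓ (witness j=2)
  i=1: ✓ (witness j=2)
  i=2: ✓ (witness j=2)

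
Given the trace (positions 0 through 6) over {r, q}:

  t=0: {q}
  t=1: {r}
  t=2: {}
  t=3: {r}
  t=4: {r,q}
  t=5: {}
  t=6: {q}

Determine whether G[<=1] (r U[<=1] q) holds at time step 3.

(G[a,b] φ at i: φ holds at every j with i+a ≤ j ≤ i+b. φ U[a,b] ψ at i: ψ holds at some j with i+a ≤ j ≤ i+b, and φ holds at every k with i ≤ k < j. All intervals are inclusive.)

True

Check (r U[<=1] q) at every j in [3,4]:
  j=3: holds
  j=4: holds
All positions satisfy it → formula holds.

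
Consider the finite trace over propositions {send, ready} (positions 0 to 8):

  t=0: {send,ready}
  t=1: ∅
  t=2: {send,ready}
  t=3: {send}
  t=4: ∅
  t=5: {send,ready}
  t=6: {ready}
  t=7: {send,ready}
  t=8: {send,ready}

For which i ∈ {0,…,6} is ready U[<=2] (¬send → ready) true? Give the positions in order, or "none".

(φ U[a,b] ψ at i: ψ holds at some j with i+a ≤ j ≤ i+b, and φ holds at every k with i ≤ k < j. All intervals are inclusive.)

Evaluate at each i in [0,6]:
  i=0: ✓ (rhs at j=0)
  i=1: ✗ (lhs fails at k=1 before rhs at j=2)
  i=2: ✓ (rhs at j=2)
  i=3: ✓ (rhs at j=3)
  i=4: ✗ (lhs fails at k=4 before rhs at j=5)
  i=5: ✓ (rhs at j=5)
  i=6: ✓ (rhs at j=6)

0, 2, 3, 5, 6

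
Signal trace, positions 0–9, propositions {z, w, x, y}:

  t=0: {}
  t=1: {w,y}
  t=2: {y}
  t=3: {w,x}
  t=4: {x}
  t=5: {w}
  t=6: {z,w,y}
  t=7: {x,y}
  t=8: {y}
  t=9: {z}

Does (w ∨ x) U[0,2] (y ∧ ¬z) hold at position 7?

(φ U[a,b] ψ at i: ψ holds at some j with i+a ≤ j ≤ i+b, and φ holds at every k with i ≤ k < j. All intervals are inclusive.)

Need some j in [7,9] with (y ∧ ¬z), and (w ∨ x) at every k in [7,j-1].
  j=7: (y ∧ ¬z) holds; no prefix to check → satisfied.

Holds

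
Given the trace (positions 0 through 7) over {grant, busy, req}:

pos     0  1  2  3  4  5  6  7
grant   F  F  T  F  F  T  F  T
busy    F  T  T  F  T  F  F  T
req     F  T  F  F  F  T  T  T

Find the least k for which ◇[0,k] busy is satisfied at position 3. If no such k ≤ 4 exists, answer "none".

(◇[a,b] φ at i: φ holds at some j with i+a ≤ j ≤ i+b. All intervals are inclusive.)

1

Scan j = 3,4,… for busy:
  j=3: fails
  j=4: holds
First hit at j=4, so smallest k = 4-3 = 1.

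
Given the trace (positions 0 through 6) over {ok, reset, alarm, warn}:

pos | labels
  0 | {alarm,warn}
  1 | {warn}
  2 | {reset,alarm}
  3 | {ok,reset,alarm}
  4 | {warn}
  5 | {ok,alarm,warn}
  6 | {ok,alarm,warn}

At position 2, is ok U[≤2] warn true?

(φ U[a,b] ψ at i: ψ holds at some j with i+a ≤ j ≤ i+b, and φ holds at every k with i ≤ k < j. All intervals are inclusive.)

No

Need some j in [2,4] with warn, and ok at every k in [2,j-1].
  j=2: warn false.
  j=3: warn false.
  j=4: warn holds, but ok fails at k=2 → not this j.
No j in the window works → until fails.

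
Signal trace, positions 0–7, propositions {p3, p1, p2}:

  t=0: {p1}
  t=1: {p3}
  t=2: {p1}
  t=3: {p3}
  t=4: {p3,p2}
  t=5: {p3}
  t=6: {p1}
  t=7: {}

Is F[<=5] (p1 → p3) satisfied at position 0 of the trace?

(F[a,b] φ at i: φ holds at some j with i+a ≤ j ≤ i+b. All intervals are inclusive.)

Check (p1 → p3) at each j in [0,5]:
  j=0: false
  j=1: true
  j=2: false
  j=3: true
  j=4: true
  j=5: true
Found at j=1 → formula holds.

Yes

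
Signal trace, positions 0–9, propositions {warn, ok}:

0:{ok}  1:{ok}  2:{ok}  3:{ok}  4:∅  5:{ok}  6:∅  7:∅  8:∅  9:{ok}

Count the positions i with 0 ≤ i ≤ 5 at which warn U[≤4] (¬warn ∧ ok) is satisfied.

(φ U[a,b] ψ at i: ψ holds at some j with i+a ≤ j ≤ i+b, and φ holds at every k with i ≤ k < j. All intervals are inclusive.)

5

Evaluate at each i in [0,5]:
  i=0: ✓ (rhs at j=0)
  i=1: ✓ (rhs at j=1)
  i=2: ✓ (rhs at j=2)
  i=3: ✓ (rhs at j=3)
  i=4: ✗ (lhs fails at k=4 before rhs at j=5)
  i=5: ✓ (rhs at j=5)
Positions where it holds: {0, 1, 2, 3, 5} → 5.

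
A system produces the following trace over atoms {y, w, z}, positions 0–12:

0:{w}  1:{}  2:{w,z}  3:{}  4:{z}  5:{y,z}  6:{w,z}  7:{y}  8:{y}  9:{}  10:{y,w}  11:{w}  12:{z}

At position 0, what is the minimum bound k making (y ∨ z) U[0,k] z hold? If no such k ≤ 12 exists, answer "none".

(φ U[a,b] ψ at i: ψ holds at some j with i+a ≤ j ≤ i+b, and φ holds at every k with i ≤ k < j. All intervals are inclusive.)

Need earliest j ≥ 0 with z, and (y ∨ z) at every k in [0,j-1].
  j=0: rhs fails.
  j=1: rhs fails.
  j=2: rhs holds but lhs fails at k=0.
  j=3: rhs fails.
  j=4: rhs holds but lhs fails at k=0.
  j=5: rhs holds but lhs fails at k=0.
  j=6: rhs holds but lhs fails at k=0.
  j=7: rhs fails.
  j=8: rhs fails.
  j=9: rhs fails.
  j=10: rhs fails.
  j=11: rhs fails.
  j=12: rhs holds but lhs fails at k=0.
No witness within the range → none.

none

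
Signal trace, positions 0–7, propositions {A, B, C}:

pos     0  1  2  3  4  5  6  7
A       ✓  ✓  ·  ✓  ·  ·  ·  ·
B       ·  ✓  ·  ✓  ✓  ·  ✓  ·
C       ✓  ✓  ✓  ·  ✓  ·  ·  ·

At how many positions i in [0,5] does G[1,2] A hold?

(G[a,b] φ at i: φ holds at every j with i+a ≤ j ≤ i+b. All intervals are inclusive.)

0

Evaluate at each i in [0,5]:
  i=0: ✗ (fails at j=2)
  i=1: ✗ (fails at j=2)
  i=2: ✗ (fails at j=4)
  i=3: ✗ (fails at j=4)
  i=4: ✗ (fails at j=5)
  i=5: ✗ (fails at j=6)
Positions where it holds: {} → 0.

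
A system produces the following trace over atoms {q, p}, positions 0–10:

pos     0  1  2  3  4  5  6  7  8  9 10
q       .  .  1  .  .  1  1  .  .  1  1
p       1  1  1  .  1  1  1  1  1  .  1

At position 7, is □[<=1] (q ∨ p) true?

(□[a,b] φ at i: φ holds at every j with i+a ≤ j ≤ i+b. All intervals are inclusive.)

Check (q ∨ p) at every j in [7,8]:
  j=7: true
  j=8: true
All positions satisfy it → formula holds.

Yes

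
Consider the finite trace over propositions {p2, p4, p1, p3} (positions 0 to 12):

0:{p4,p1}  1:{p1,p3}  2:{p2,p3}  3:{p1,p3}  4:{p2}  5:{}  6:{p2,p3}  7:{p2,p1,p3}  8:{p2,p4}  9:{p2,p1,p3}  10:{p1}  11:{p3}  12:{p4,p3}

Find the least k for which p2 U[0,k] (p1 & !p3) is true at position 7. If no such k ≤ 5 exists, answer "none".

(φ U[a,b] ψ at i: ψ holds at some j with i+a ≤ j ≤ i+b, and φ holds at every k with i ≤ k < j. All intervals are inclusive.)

Need earliest j ≥ 7 with (p1 & !p3), and p2 at every k in [7,j-1].
  j=7: rhs fails.
  j=8: rhs fails.
  j=9: rhs fails.
  j=10: rhs holds; lhs holds on [7,9]. k = 3.

3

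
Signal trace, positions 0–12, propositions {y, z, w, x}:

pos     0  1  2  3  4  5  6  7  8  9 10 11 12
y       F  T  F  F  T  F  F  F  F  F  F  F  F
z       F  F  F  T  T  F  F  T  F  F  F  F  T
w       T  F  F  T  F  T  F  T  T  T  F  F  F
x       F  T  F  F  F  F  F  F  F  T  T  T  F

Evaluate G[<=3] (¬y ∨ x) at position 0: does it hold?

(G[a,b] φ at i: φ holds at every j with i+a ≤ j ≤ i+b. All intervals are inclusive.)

Holds

Check (¬y ∨ x) at every j in [0,3]:
  j=0: true
  j=1: true
  j=2: true
  j=3: true
All positions satisfy it → formula holds.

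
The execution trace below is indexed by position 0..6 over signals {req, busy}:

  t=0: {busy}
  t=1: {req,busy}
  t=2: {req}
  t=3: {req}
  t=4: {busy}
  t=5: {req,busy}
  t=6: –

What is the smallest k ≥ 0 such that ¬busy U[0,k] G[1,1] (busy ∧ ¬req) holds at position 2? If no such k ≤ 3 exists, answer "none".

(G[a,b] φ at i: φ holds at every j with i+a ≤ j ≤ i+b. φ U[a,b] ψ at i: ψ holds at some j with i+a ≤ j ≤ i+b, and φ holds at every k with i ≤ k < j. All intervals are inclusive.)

1

Need earliest j ≥ 2 with G[1,1] (busy ∧ ¬req), and ¬busy at every k in [2,j-1].
  j=2: rhs fails.
  j=3: rhs holds; lhs holds on [2,2]. k = 1.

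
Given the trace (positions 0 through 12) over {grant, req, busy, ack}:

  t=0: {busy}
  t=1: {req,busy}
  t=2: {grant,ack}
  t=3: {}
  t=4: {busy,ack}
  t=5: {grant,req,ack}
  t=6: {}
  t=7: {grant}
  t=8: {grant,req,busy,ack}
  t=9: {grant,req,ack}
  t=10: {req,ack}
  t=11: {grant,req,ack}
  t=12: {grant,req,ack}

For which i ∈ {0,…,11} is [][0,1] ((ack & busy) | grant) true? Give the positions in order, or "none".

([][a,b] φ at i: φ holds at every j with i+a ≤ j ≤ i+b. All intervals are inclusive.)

Evaluate at each i in [0,11]:
  i=0: ✗ (fails at j=0)
  i=1: ✗ (fails at j=1)
  i=2: ✗ (fails at j=3)
  i=3: ✗ (fails at j=3)
  i=4: ✓ (all of [4,5])
  i=5: ✗ (fails at j=6)
  i=6: ✗ (fails at j=6)
  i=7: ✓ (all of [7,8])
  i=8: ✓ (all of [8,9])
  i=9: ✗ (fails at j=10)
  i=10: ✗ (fails at j=10)
  i=11: ✓ (all of [11,12])

4, 7, 8, 11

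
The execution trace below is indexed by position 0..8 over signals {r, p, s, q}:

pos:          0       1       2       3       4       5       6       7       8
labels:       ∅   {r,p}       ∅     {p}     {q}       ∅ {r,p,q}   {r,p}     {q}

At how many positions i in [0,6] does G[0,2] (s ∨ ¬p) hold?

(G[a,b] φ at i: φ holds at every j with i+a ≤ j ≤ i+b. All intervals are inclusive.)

0

Evaluate at each i in [0,6]:
  i=0: ✗ (fails at j=1)
  i=1: ✗ (fails at j=1)
  i=2: ✗ (fails at j=3)
  i=3: ✗ (fails at j=3)
  i=4: ✗ (fails at j=6)
  i=5: ✗ (fails at j=6)
  i=6: ✗ (fails at j=6)
Positions where it holds: {} → 0.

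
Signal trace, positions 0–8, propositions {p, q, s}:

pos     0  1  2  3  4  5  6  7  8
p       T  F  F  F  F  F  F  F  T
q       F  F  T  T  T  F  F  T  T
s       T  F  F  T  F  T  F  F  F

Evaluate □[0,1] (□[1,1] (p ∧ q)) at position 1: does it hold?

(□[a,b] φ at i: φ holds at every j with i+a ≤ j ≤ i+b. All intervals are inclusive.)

Check □[1,1] (p ∧ q) at every j in [1,2]:
  j=1: fails at 2
  j=2: fails at 3
Fails at j=1 → formula fails.

No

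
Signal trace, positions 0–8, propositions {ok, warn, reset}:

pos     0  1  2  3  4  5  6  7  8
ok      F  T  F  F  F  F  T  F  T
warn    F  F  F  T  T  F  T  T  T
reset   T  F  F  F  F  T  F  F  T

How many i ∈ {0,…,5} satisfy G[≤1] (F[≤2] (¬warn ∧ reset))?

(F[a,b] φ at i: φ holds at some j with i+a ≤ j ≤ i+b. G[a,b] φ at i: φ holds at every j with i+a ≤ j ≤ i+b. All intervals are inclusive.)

Evaluate at each i in [0,5]:
  i=0: ✗ (fails at j=1)
  i=1: ✗ (fails at j=1)
  i=2: ✗ (fails at j=2)
  i=3: ✓ (all of [3,4])
  i=4: ✓ (all of [4,5])
  i=5: ✗ (fails at j=6)
Positions where it holds: {3, 4} → 2.

2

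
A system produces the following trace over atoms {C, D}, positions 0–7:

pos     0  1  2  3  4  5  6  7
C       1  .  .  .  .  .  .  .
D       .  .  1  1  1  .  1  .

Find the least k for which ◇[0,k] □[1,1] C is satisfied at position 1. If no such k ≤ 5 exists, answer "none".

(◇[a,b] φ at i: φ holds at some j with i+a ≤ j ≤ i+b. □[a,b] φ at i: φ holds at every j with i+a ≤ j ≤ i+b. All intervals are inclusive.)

none

Scan j = 1,2,… for □[1,1] C:
  j=1: fails
  j=2: fails
  j=3: fails
  j=4: fails
  j=5: fails
  j=6: fails
No j in [1,6] satisfies it → none.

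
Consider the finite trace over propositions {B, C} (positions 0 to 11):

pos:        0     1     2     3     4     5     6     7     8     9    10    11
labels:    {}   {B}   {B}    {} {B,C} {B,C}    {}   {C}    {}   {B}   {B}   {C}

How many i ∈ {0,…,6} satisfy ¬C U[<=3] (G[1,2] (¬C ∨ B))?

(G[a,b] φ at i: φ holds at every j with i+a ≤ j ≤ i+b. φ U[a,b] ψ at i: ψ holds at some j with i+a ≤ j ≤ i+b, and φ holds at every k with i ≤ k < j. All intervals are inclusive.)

Evaluate at each i in [0,6]:
  i=0: ✓ (rhs at j=0)
  i=1: ✓ (rhs at j=1)
  i=2: ✓ (rhs at j=2)
  i=3: ✓ (rhs at j=3)
  i=4: ✓ (rhs at j=4)
  i=5: ✗ (lhs fails at k=5 before rhs at j=7)
  i=6: ✓ (rhs at j=7; lhs holds on [6,6])
Positions where it holds: {0, 1, 2, 3, 4, 6} → 6.

6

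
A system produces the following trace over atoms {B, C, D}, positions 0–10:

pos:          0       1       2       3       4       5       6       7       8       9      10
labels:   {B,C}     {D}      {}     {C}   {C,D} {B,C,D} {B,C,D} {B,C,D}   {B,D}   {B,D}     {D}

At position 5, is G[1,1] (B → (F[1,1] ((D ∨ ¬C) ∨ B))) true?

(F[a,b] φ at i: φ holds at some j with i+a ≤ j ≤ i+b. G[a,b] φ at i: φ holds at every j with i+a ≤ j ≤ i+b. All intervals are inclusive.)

Yes

Check (B → (F[1,1] ((D ∨ ¬C) ∨ B))) at every j in [6,6]:
  j=6: antecedent true; consequent holds (witness at 7) → ✓
All positions satisfy it → formula holds.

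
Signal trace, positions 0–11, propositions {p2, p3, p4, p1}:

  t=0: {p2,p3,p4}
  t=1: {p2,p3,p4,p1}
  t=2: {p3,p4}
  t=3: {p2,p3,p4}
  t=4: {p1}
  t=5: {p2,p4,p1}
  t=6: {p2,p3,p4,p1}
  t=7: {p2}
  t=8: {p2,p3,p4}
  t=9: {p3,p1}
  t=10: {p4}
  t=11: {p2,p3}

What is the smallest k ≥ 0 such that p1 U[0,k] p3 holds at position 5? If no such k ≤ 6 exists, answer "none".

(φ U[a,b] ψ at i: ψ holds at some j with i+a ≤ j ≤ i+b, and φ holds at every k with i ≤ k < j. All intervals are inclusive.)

Need earliest j ≥ 5 with p3, and p1 at every k in [5,j-1].
  j=5: rhs fails.
  j=6: rhs holds; lhs holds on [5,5]. k = 1.

1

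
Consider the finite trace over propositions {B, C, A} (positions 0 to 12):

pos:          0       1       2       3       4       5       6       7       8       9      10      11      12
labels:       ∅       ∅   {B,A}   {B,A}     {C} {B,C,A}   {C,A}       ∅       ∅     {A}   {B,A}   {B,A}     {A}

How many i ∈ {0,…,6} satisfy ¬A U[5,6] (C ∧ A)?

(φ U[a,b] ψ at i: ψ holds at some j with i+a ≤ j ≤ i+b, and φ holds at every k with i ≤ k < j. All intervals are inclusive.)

Evaluate at each i in [0,6]:
  i=0: ✗ (lhs fails at k=2 before rhs at j=5)
  i=1: ✗ (lhs fails at k=2 before rhs at j=6)
  i=2: ✗ (no rhs in [7,8])
  i=3: ✗ (no rhs in [8,9])
  i=4: ✗ (no rhs in [9,10])
  i=5: ✗ (no rhs in [10,11])
  i=6: ✗ (no rhs in [11,12])
Positions where it holds: {} → 0.

0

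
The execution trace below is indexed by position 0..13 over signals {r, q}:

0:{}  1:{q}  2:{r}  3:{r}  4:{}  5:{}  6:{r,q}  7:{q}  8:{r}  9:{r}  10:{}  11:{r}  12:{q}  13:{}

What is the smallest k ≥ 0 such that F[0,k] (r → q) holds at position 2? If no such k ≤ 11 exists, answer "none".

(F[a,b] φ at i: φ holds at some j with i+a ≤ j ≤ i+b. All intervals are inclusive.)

2

Scan j = 2,3,… for (r → q):
  j=2: fails
  j=3: fails
  j=4: holds
First hit at j=4, so smallest k = 4-2 = 2.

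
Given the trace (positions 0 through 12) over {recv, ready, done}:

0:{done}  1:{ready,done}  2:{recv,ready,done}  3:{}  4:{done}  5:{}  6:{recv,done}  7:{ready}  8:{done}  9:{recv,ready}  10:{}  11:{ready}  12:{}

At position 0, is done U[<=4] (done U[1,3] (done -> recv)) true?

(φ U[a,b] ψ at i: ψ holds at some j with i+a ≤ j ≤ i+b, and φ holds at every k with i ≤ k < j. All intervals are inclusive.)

Holds

Need some j in [0,4] with (done U[1,3] (done -> recv)), and done at every k in [0,j-1].
  j=0: (done U[1,3] (done -> recv)) holds; no prefix to check → satisfied.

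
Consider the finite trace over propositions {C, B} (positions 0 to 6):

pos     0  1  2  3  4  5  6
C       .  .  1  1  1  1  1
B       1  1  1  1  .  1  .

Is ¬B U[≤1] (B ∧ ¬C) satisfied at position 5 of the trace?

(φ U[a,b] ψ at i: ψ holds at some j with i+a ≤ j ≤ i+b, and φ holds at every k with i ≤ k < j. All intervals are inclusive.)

Need some j in [5,6] with (B ∧ ¬C), and ¬B at every k in [5,j-1].
  j=5: (B ∧ ¬C) false.
  j=6: (B ∧ ¬C) false.
No j in the window works → until fails.

False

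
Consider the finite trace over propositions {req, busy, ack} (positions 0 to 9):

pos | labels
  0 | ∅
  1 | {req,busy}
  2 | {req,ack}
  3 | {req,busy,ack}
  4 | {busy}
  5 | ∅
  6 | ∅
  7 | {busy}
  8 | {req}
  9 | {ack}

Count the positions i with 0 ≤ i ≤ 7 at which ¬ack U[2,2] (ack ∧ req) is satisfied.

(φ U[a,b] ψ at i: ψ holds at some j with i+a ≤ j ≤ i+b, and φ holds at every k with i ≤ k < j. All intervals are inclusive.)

1

Evaluate at each i in [0,7]:
  i=0: ✓ (rhs at j=2; lhs holds on [0,1])
  i=1: ✗ (lhs fails at k=2 before rhs at j=3)
  i=2: ✗ (no rhs in [4,4])
  i=3: ✗ (no rhs in [5,5])
  i=4: ✗ (no rhs in [6,6])
  i=5: ✗ (no rhs in [7,7])
  i=6: ✗ (no rhs in [8,8])
  i=7: ✗ (no rhs in [9,9])
Positions where it holds: {0} → 1.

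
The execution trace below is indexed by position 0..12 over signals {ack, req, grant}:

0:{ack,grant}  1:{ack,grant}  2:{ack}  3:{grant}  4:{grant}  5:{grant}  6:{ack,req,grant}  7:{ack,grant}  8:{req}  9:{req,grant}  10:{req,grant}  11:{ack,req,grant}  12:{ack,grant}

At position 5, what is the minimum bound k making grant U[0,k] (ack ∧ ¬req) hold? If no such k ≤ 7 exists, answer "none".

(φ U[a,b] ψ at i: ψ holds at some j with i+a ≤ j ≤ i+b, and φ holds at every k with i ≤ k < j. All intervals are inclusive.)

2

Need earliest j ≥ 5 with (ack ∧ ¬req), and grant at every k in [5,j-1].
  j=5: rhs fails.
  j=6: rhs fails.
  j=7: rhs holds; lhs holds on [5,6]. k = 2.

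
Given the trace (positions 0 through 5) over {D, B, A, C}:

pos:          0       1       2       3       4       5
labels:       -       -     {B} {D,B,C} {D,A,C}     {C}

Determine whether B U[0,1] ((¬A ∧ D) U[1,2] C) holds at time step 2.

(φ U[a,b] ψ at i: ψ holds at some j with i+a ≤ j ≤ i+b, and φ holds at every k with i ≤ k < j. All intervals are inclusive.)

Holds

Need some j in [2,3] with ((¬A ∧ D) U[1,2] C), and B at every k in [2,j-1].
  j=2: ((¬A ∧ D) U[1,2] C) — fails.
  j=3: ((¬A ∧ D) U[1,2] C) holds; B holds at every k in [2,2] → satisfied.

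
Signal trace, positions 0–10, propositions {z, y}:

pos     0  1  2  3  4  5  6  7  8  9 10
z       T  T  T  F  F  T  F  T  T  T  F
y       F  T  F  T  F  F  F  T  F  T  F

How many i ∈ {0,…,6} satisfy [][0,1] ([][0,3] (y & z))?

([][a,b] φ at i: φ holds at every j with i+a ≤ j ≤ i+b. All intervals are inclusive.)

0

Evaluate at each i in [0,6]:
  i=0: ✗ (fails at j=0)
  i=1: ✗ (fails at j=1)
  i=2: ✗ (fails at j=2)
  i=3: ✗ (fails at j=3)
  i=4: ✗ (fails at j=4)
  i=5: ✗ (fails at j=5)
  i=6: ✗ (fails at j=6)
Positions where it holds: {} → 0.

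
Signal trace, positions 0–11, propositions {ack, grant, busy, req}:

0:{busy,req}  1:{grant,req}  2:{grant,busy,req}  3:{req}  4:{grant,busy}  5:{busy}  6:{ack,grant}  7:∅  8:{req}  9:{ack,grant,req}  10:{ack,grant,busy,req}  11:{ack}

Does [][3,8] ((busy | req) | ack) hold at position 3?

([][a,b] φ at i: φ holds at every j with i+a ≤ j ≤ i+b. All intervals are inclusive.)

False

Check ((busy | req) | ack) at every j in [6,11]:
  j=6: true
  j=7: false
  j=8: true
  j=9: true
  j=10: true
  j=11: true
Fails at j=7 → formula fails.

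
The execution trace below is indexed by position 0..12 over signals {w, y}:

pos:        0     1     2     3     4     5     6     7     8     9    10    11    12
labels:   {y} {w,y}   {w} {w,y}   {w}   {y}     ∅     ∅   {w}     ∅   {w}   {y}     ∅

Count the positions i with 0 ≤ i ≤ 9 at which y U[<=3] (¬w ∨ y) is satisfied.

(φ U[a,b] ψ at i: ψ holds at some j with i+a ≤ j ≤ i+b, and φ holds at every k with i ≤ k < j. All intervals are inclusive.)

Evaluate at each i in [0,9]:
  i=0: ✓ (rhs at j=0)
  i=1: ✓ (rhs at j=1)
  i=2: ✗ (lhs fails at k=2 before rhs at j=3)
  i=3: ✓ (rhs at j=3)
  i=4: ✗ (lhs fails at k=4 before rhs at j=5)
  i=5: ✓ (rhs at j=5)
  i=6: ✓ (rhs at j=6)
  i=7: ✓ (rhs at j=7)
  i=8: ✗ (lhs fails at k=8 before rhs at j=9)
  i=9: ✓ (rhs at j=9)
Positions where it holds: {0, 1, 3, 5, 6, 7, 9} → 7.

7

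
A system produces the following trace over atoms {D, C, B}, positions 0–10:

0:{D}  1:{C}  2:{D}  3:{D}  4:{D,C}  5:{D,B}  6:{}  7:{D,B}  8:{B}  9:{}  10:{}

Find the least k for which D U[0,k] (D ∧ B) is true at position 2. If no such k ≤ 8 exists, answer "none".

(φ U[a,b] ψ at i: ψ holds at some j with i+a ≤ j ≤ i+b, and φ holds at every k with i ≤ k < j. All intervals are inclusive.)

Need earliest j ≥ 2 with (D ∧ B), and D at every k in [2,j-1].
  j=2: rhs fails.
  j=3: rhs fails.
  j=4: rhs fails.
  j=5: rhs holds; lhs holds on [2,4]. k = 3.

3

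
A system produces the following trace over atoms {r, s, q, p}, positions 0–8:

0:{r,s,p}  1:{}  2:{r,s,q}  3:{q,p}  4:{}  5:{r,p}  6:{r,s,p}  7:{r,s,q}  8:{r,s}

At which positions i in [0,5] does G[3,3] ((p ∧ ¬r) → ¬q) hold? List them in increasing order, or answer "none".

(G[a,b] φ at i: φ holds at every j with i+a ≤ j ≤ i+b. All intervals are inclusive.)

Evaluate at each i in [0,5]:
  i=0: ✗ (fails at j=3)
  i=1: ✓ (all of [4,4])
  i=2: ✓ (all of [5,5])
  i=3: ✓ (all of [6,6])
  i=4: ✓ (all of [7,7])
  i=5: ✓ (all of [8,8])

1, 2, 3, 4, 5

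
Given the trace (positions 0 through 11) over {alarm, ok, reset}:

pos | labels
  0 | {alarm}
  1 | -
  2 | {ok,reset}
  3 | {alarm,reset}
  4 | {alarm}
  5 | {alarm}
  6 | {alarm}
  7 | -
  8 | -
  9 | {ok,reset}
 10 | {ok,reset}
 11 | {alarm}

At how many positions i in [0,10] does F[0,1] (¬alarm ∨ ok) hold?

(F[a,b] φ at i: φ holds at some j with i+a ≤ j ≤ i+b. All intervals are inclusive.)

Evaluate at each i in [0,10]:
  i=0: ✓ (witness j=1)
  i=1: ✓ (witness j=1)
  i=2: ✓ (witness j=2)
  i=3: ✗ (none in [3,4])
  i=4: ✗ (none in [4,5])
  i=5: ✗ (none in [5,6])
  i=6: ✓ (witness j=7)
  i=7: ✓ (witness j=7)
  i=8: ✓ (witness j=8)
  i=9: ✓ (witness j=9)
  i=10: ✓ (witness j=10)
Positions where it holds: {0, 1, 2, 6, 7, 8, 9, 10} → 8.

8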